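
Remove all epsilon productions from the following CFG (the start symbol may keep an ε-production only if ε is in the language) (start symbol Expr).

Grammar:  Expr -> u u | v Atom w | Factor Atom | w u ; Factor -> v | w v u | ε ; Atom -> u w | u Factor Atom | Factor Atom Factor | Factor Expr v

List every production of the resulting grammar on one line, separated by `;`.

Expr -> u u | v Atom w | Factor Atom | Atom | w u; Factor -> v | w v u; Atom -> u w | u Factor Atom | u Atom | Factor Atom Factor | Factor Atom | Atom Factor | Factor Expr v | Expr v

Nullable nonterminals: {Factor}.
ε ∉ L(G), so no ε-production is kept.
Add the nullable-subset variants: Expr → Factor Atom gives Factor Atom | Atom. Atom → u Factor Atom gives u Factor Atom | u Atom. Atom → Factor Atom Factor gives Factor Atom Factor | Factor Atom | Atom Factor. Atom → Factor Expr v gives Factor Expr v | Expr v.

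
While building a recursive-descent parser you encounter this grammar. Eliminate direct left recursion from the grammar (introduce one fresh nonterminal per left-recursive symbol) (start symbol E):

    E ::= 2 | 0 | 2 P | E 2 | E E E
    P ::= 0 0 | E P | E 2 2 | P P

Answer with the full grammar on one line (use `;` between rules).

Left recursion appears on E, P.
For E: α = {2, E E}, β = {2, 0, 2 P}. Rewrite as E → β E' and E' → α E' | ε.
For P: α = {P}, β = {0 0, E P, E 2 2}. Rewrite as P → β P' and P' → α P' | ε.

E ::= 2 E' | 0 E' | 2 P E'; P ::= 0 0 P' | E P P' | E 2 2 P'; E' ::= 2 E' | E E E' | ε; P' ::= P P' | ε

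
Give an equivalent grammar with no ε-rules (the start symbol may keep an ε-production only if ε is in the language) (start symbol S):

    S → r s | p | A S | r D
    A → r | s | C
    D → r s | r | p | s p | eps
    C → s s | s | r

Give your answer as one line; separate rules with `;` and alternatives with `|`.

Nullable nonterminals: {D}.
ε ∉ L(G), so no ε-production is kept.
For each production, add variants omitting each subset of nullable occurrences: S → r D gives r D | r.

S → r s | p | A S | r D | r; A → r | s | C; D → r s | r | p | s p; C → s s | s | r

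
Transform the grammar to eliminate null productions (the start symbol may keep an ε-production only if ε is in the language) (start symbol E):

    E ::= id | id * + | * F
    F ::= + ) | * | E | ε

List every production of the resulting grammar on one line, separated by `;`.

E ::= id | id * + | * F | *; F ::= + ) | * | E

The nullable symbols are {F}.
ε ∉ L(G), so no ε-production is kept.
Add the nullable-subset variants: E → * F gives * F | *.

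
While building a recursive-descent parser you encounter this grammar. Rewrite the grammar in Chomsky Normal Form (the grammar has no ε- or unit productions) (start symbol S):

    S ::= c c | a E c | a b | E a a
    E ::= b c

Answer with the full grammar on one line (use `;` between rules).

Introduce a nonterminal for each terminal appearing in a rule of length ≥ 2: X1 → c, X2 → a, X3 → b.
Binarize each right-hand side of length ≥ 3 by chaining fresh nonterminals (Y1, Y2, …): affected rules were S → X2 E X1; S → E X2 X2.

S ::= X1 X1 | X2 Y1 | X2 X3 | E Y2; E ::= X3 X1; X1 ::= c; X2 ::= a; X3 ::= b; Y1 ::= E X1; Y2 ::= X2 X2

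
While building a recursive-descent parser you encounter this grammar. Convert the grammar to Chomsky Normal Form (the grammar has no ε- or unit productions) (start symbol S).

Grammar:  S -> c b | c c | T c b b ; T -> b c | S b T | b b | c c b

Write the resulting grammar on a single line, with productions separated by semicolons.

Introduce a nonterminal for each terminal appearing in a rule of length ≥ 2: X1 → c, X2 → b.
Binarize each right-hand side of length ≥ 3 by chaining fresh nonterminals (Y1, Y2, …): affected rules were S → T X1 X2 X2; T → S X2 T; T → X1 X1 X2.

S -> X1 X2 | X1 X1 | T Y1; T -> X2 X1 | S Y3 | X2 X2 | X1 Y4; X1 -> c; X2 -> b; Y1 -> X1 Y2; Y2 -> X2 X2; Y3 -> X2 T; Y4 -> X1 X2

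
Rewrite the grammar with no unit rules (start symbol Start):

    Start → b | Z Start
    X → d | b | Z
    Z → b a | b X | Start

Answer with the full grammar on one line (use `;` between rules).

Unit pairs: X ⇒* {Start, Z}; Z ⇒* {Start}.
For every A with A ⇒* B via unit rules, add B's non-unit alternatives to A; then delete every rule of the form X → Y.

Start → b | Z Start; X → b a | b X | b | Z Start | d; Z → b a | b X | b | Z Start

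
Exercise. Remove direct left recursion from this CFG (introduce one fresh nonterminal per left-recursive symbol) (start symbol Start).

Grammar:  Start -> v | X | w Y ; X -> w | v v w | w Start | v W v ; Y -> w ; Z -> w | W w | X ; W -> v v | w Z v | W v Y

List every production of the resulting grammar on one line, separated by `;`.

Directly left-recursive nonterminal: W.
For W: α = {v Y}, β = {v v, w Z v}. Rewrite as W → β W1 and W1 → α W1 | ε.

Start -> v | X | w Y; X -> w | v v w | w Start | v W v; Y -> w; Z -> w | W w | X; W -> v v W1 | w Z v W1; W1 -> v Y W1 | epsilon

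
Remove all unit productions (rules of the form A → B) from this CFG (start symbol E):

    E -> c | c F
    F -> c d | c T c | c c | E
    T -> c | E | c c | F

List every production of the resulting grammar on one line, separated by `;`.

Unit pairs: F ⇒* {E}; T ⇒* {E, F}.
Replace each nonterminal's rules with the union of the non-unit rules of every nonterminal it unit-derives.

E -> c | c F; F -> c | c F | c d | c T c | c c; T -> c | c F | c d | c T c | c c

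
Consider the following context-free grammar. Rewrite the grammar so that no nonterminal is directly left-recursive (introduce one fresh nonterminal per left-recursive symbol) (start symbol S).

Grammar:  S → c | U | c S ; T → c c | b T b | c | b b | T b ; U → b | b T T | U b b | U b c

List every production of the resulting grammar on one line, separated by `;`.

S → c | U | c S; T → c c T' | b T b T' | c T' | b b T'; U → b U' | b T T U'; T' → b T' | ε; U' → b b U' | b c U' | ε

T, U are directly left-recursive.
For T: α = {b}, β = {c c, b T b, c, b b}. Rewrite as T → β T' and T' → α T' | ε.
For U: α = {b b, b c}, β = {b, b T T}. Rewrite as U → β U' and U' → α U' | ε.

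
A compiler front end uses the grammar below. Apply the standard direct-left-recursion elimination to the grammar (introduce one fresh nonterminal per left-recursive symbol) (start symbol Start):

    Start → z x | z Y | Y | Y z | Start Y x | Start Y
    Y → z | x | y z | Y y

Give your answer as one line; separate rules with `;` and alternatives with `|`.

Start → z x Start1 | z Y Start1 | Y Start1 | Y z Start1; Y → z Y1 | x Y1 | y z Y1; Start1 → Y x Start1 | Y Start1 | ε; Y1 → y Y1 | ε

Directly left-recursive nonterminals: Start, Y.
For Start: α = {Y x, Y}, β = {z x, z Y, Y, Y z}. Rewrite as Start → β Start1 and Start1 → α Start1 | ε.
For Y: α = {y}, β = {z, x, y z}. Rewrite as Y → β Y1 and Y1 → α Y1 | ε.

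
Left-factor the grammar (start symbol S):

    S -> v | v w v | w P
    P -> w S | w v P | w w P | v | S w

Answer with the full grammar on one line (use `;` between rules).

S has alternatives sharing prefix 'v': factor to S → v S' with S' → ε | w v.
P has alternatives sharing prefix 'w': factor to P → w P' with P' → S | v P | w P.

S -> w P | v S'; P -> v | S w | w P'; S' -> epsilon | w v; P' -> S | v P | w P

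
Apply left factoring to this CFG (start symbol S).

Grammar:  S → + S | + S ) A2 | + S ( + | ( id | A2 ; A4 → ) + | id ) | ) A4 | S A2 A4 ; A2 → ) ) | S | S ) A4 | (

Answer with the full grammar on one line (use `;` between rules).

S has alternatives sharing prefix '+ S': factor to S → + S S' with S' → ε | ) A2 | ( +.
A4 has alternatives sharing prefix ')': factor to A4 → ) A4' with A4' → + | A4.
A2 has alternatives sharing prefix 'S': factor to A2 → S A2' with A2' → ε | ) A4.

S → ( id | A2 | + S S'; A4 → id ) | S A2 A4 | ) A4'; A2 → ) ) | ( | S A2'; S' → epsilon | ) A2 | ( +; A4' → + | A4; A2' → epsilon | ) A4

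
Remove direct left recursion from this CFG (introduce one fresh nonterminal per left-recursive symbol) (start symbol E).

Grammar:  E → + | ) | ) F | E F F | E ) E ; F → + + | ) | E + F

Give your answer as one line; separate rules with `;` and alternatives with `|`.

Left recursion appears on E.
For E: α = {F F, ) E}, β = {+, ), ) F}. Rewrite as E → β E' and E' → α E' | ε.

E → + E' | ) E' | ) F E'; F → + + | ) | E + F; E' → F F E' | ) E E' | ε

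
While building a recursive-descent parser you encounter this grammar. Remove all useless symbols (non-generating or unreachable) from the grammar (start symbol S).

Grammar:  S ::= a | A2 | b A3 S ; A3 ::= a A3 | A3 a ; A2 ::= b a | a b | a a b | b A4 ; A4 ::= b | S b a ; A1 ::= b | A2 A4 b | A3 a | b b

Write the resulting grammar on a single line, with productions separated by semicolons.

Generating nonterminals: {A1, A2, A4, S}.
Reachable from S after that: {A2, A4, S}.
Removed useless symbols: {A1, A3} and every production mentioning them.

S ::= a | A2; A2 ::= b a | a b | a a b | b A4; A4 ::= b | S b a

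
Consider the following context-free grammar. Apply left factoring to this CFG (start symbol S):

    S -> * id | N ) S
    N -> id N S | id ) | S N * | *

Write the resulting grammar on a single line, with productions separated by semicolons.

S -> * id | N ) S; N -> S N * | * | id N'; N' -> N S | )

N has alternatives sharing prefix 'id': factor to N → id N' with N' → N S | ).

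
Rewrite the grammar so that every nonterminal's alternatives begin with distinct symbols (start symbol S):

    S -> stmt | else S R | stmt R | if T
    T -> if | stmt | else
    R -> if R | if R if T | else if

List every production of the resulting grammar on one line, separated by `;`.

S has alternatives sharing prefix 'stmt': factor to S → stmt S' with S' → ε | R.
R has alternatives sharing prefix 'if R': factor to R → if R R' with R' → ε | if T.

S -> else S R | if T | stmt S'; T -> if | stmt | else; R -> else if | if R R'; S' -> ε | R; R' -> ε | if T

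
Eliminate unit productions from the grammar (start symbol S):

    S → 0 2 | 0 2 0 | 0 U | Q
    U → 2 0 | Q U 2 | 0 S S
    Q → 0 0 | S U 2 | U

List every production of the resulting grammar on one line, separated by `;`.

S → 2 0 | Q U 2 | 0 S S | 0 2 | 0 2 0 | 0 U | 0 0 | S U 2; U → 2 0 | Q U 2 | 0 S S; Q → 2 0 | Q U 2 | 0 S S | 0 0 | S U 2

Unit pairs: Q ⇒* {U}; S ⇒* {Q, U}.
Replace each nonterminal's rules with the union of the non-unit rules of every nonterminal it unit-derives.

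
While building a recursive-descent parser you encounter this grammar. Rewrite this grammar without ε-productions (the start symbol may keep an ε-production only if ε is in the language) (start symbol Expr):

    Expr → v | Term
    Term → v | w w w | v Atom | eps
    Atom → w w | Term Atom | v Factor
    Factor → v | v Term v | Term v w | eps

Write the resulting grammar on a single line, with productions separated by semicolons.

Expr → v | Term | ε; Term → v | w w w | v Atom; Atom → w w | Term Atom | v Factor | v; Factor → v | v Term v | v v | Term v w | v w

Nullable nonterminals: {Expr, Factor, Term}.
ε ∈ L(G) since Expr is nullable, so keep Expr → ε.
Expand every rule over subsets of its nullable positions: Atom → v Factor gives v Factor | v. Factor → v Term v gives v Term v | v v. Factor → Term v w gives Term v w | v w.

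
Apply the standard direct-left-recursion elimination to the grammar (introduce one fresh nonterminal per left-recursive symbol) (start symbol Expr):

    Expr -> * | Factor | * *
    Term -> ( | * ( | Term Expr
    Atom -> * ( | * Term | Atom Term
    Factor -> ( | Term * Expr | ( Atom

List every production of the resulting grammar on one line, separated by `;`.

Directly left-recursive nonterminals: Term, Atom.
For Term: α = {Expr}, β = {(, * (}. Rewrite as Term → β Term1 and Term1 → α Term1 | ε.
For Atom: α = {Term}, β = {* (, * Term}. Rewrite as Atom → β Atom1 and Atom1 → α Atom1 | ε.

Expr -> * | Factor | * *; Term -> ( Term1 | * ( Term1; Atom -> * ( Atom1 | * Term Atom1; Factor -> ( | Term * Expr | ( Atom; Term1 -> Expr Term1 | ε; Atom1 -> Term Atom1 | ε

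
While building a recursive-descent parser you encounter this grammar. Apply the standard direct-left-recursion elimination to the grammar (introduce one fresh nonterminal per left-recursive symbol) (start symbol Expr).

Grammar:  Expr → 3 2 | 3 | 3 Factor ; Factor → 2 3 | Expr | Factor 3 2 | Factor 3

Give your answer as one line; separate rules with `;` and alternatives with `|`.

Left recursion appears on Factor.
For Factor: α = {3 2, 3}, β = {2 3, Expr}. Rewrite as Factor → β Factor1 and Factor1 → α Factor1 | ε.

Expr → 3 2 | 3 | 3 Factor; Factor → 2 3 Factor1 | Expr Factor1; Factor1 → 3 2 Factor1 | 3 Factor1 | epsilon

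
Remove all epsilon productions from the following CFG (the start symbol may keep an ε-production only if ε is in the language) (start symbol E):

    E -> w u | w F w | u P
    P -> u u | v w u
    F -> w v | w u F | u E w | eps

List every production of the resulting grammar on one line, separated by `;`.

Nullable set = {F}.
ε ∉ L(G), so no ε-production is kept.
For each production, add variants omitting each subset of nullable occurrences: E → w F w gives w F w | w w. F → w u F gives w u F | w u.

E -> w u | w F w | w w | u P; P -> u u | v w u; F -> w v | w u F | w u | u E w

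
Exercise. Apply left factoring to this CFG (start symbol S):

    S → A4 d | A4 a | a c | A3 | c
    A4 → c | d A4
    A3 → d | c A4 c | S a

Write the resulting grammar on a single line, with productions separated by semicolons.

S → a c | A3 | c | A4 S'; A4 → c | d A4; A3 → d | c A4 c | S a; S' → d | a

S has alternatives sharing prefix 'A4': factor to S → A4 S' with S' → d | a.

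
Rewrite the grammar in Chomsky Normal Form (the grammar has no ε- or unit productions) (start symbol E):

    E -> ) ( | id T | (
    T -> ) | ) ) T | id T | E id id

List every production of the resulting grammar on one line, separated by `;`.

E -> X1 X2 | X3 T | (; T -> ) | X1 Y1 | X3 T | E Y2; X1 -> ); X2 -> (; X3 -> id; Y1 -> X1 T; Y2 -> X3 X3

Introduce a nonterminal for each terminal appearing in a rule of length ≥ 2: X1 → ), X2 → (, X3 → id.
Binarize each right-hand side of length ≥ 3 by chaining fresh nonterminals (Y1, Y2, …): affected rules were T → X1 X1 T; T → E X3 X3.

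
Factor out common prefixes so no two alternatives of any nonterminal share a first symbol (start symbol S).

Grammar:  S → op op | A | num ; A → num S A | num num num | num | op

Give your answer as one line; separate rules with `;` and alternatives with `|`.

S → op op | A | num; A → op | num A'; A' → S A | num num | ε

A has alternatives sharing prefix 'num': factor to A → num A' with A' → S A | num num | ε.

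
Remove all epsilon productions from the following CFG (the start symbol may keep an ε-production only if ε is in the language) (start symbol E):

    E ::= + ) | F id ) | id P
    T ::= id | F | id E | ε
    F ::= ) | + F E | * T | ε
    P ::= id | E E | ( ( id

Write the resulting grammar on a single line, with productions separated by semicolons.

Nullable set = {F, T}.
ε ∉ L(G), so no ε-production is kept.
Expand every rule over subsets of its nullable positions: E → F id ) gives F id ) | id ). F → + F E gives + F E | + E. F → * T gives * T | *.

E ::= + ) | F id ) | id ) | id P; T ::= id | F | id E; F ::= ) | + F E | + E | * T | *; P ::= id | E E | ( ( id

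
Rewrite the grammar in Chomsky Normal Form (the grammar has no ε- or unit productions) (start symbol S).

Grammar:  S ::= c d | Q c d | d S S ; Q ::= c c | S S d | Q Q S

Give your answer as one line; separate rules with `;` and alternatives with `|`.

Introduce a nonterminal for each terminal appearing in a rule of length ≥ 2: X1 → c, X2 → d.
Binarize each right-hand side of length ≥ 3 by chaining fresh nonterminals (Y1, Y2, …): affected rules were S → Q X1 X2; S → X2 S S; Q → S S X2; Q → Q Q S.

S ::= X1 X2 | Q Y1 | X2 Y2; Q ::= X1 X1 | S Y3 | Q Y4; X1 ::= c; X2 ::= d; Y1 ::= X1 X2; Y2 ::= S S; Y3 ::= S X2; Y4 ::= Q S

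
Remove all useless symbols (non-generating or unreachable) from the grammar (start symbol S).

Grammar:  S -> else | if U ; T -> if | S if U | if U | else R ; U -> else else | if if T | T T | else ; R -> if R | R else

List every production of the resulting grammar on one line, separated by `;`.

S -> else | if U; T -> if | S if U | if U; U -> else else | if if T | T T | else

Generating nonterminals: {S, T, U}.
Reachable from S after that: {S, T, U}.
Removed useless symbols: {R} and every production mentioning them.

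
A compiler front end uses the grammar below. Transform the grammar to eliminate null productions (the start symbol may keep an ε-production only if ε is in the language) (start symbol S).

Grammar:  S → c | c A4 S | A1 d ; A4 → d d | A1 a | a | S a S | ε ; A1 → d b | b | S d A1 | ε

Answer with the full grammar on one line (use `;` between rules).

The nullable symbols are {A1, A4}.
ε ∉ L(G), so no ε-production is kept.
Add the nullable-subset variants: S → c A4 S gives c A4 S | c S. S → A1 d gives A1 d | d. A4 → A1 a gives A1 a | a. A1 → S d A1 gives S d A1 | S d.

S → c | c A4 S | c S | A1 d | d; A4 → d d | A1 a | a | S a S; A1 → d b | b | S d A1 | S d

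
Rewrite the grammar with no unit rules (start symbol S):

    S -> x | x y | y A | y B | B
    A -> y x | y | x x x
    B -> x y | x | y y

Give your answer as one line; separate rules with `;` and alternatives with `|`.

Unit pairs: S ⇒* {B}.
For every A with A ⇒* B via unit rules, add B's non-unit alternatives to A; then delete every rule of the form X → Y.

S -> x y | x | y y | y A | y B; A -> y x | y | x x x; B -> x y | x | y y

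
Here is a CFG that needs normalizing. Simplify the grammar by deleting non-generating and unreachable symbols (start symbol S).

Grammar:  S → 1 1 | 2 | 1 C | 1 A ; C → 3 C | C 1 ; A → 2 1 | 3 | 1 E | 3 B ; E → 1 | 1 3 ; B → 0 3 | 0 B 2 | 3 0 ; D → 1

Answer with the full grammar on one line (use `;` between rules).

S → 1 1 | 2 | 1 A; A → 2 1 | 3 | 1 E | 3 B; E → 1 | 1 3; B → 0 3 | 0 B 2 | 3 0

Generating nonterminals: {A, B, D, E, S}.
Reachable from S after that: {A, B, E, S}.
Removed useless symbols: {C, D} and every production mentioning them.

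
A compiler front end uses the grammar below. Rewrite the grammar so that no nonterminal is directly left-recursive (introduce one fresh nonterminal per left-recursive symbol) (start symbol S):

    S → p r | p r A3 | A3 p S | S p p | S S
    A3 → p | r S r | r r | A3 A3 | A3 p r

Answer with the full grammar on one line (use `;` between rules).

S, A3 are directly left-recursive.
For S: α = {p p, S}, β = {p r, p r A3, A3 p S}. Rewrite as S → β S' and S' → α S' | ε.
For A3: α = {A3, p r}, β = {p, r S r, r r}. Rewrite as A3 → β A3' and A3' → α A3' | ε.

S → p r S' | p r A3 S' | A3 p S S'; A3 → p A3' | r S r A3' | r r A3'; S' → p p S' | S S' | epsilon; A3' → A3 A3' | p r A3' | epsilon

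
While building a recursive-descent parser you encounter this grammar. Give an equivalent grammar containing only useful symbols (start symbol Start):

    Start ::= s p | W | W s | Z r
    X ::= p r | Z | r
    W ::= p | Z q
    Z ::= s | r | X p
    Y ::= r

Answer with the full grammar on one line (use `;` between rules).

Generating nonterminals: {Start, W, X, Y, Z}.
Reachable from Start after that: {Start, W, X, Z}.
Removed useless symbols: {Y} and every production mentioning them.

Start ::= s p | W | W s | Z r; X ::= p r | Z | r; W ::= p | Z q; Z ::= s | r | X p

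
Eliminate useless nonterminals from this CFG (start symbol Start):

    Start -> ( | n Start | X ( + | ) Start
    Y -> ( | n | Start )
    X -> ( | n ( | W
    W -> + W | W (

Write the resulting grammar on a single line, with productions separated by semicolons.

Generating nonterminals: {Start, X, Y}.
Reachable from Start after that: {Start, X}.
Removed useless symbols: {W, Y} and every production mentioning them.

Start -> ( | n Start | X ( + | ) Start; X -> ( | n (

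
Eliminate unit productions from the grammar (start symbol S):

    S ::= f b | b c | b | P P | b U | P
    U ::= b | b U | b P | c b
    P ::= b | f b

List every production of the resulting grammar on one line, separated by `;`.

Unit pairs: S ⇒* {P}.
For every A with A ⇒* B via unit rules, add B's non-unit alternatives to A; then delete every rule of the form X → Y.

S ::= f b | b c | b | P P | b U; U ::= b | b U | b P | c b; P ::= b | f b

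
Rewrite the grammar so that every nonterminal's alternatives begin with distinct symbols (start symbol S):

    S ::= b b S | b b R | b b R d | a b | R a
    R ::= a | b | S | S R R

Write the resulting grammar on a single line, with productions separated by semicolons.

S ::= a b | R a | b b S'; R ::= a | b | S R'; S' ::= S | R S''; R' ::= ε | R R; S'' ::= ε | d

S has alternatives sharing prefix 'b b': factor to S → b b S' with S' → S | R | R d.
R has alternatives sharing prefix 'S': factor to R → S R' with R' → ε | R R.
S' has alternatives sharing prefix 'R': factor to S' → R S'' with S'' → ε | d.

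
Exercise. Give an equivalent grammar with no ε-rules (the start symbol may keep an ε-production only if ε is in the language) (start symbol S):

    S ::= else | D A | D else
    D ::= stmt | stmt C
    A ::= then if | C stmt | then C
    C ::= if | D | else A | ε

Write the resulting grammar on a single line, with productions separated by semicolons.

S ::= else | D A | D else; D ::= stmt | stmt C; A ::= then if | C stmt | stmt | then C | then; C ::= if | D | else A

The nullable symbols are {C}.
ε ∉ L(G), so no ε-production is kept.
Add the nullable-subset variants: A → C stmt gives C stmt | stmt. A → then C gives then C | then.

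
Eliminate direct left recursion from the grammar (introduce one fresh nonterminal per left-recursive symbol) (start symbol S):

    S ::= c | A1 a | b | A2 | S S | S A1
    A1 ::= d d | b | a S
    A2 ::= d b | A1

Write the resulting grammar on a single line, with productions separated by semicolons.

S is directly left-recursive.
For S: α = {S, A1}, β = {c, A1 a, b, A2}. Rewrite as S → β S' and S' → α S' | ε.

S ::= c S' | A1 a S' | b S' | A2 S'; A1 ::= d d | b | a S; A2 ::= d b | A1; S' ::= S S' | A1 S' | epsilon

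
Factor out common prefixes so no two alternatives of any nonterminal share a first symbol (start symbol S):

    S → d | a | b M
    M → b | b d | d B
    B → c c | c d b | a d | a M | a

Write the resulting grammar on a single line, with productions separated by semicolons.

S → d | a | b M; M → d B | b M'; B → a B' | c B''; M' → ε | d; B' → d | M | ε; B'' → c | d b

M has alternatives sharing prefix 'b': factor to M → b M' with M' → ε | d.
B has alternatives sharing prefix 'a': factor to B → a B' with B' → d | M | ε.
B has alternatives sharing prefix 'c': factor to B → c B'' with B'' → c | d b.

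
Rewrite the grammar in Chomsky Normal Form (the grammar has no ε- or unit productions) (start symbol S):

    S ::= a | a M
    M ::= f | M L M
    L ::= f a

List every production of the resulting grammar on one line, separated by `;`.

Introduce a nonterminal for each terminal appearing in a rule of length ≥ 2: X1 → a, X2 → f.
Binarize each right-hand side of length ≥ 3 by chaining fresh nonterminals (Y1, Y2, …): affected rules were M → M L M.

S ::= a | X1 M; M ::= f | M Y1; L ::= X2 X1; X1 ::= a; X2 ::= f; Y1 ::= L M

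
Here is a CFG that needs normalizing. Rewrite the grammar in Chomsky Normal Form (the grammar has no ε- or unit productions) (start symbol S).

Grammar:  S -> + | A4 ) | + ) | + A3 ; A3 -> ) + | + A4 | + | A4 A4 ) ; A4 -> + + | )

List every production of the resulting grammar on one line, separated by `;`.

Introduce a nonterminal for each terminal appearing in a rule of length ≥ 2: X1 → ), X2 → +.
Binarize each right-hand side of length ≥ 3 by chaining fresh nonterminals (Y1, Y2, …): affected rules were A3 → A4 A4 X1.

S -> + | A4 X1 | X2 X1 | X2 A3; A3 -> X1 X2 | X2 A4 | + | A4 Y1; A4 -> X2 X2 | ); X1 -> ); X2 -> +; Y1 -> A4 X1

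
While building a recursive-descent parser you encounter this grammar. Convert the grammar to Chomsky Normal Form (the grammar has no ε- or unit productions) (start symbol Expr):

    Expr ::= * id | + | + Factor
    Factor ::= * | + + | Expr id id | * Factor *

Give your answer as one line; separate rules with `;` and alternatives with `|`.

Introduce a nonterminal for each terminal appearing in a rule of length ≥ 2: X1 → *, X2 → id, X3 → +.
Binarize each right-hand side of length ≥ 3 by chaining fresh nonterminals (Y1, Y2, …): affected rules were Factor → Expr X2 X2; Factor → X1 Factor X1.

Expr ::= X1 X2 | + | X3 Factor; Factor ::= * | X3 X3 | Expr Y1 | X1 Y2; X1 ::= *; X2 ::= id; X3 ::= +; Y1 ::= X2 X2; Y2 ::= Factor X1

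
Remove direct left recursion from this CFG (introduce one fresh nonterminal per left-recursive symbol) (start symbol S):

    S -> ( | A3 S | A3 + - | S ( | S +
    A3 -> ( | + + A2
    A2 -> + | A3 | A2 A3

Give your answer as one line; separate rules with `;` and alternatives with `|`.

S -> ( S' | A3 S S' | A3 + - S'; A3 -> ( | + + A2; A2 -> + A2' | A3 A2'; S' -> ( S' | + S' | ε; A2' -> A3 A2' | ε

Left recursion appears on S, A2.
For S: α = {(, +}, β = {(, A3 S, A3 + -}. Rewrite as S → β S' and S' → α S' | ε.
For A2: α = {A3}, β = {+, A3}. Rewrite as A2 → β A2' and A2' → α A2' | ε.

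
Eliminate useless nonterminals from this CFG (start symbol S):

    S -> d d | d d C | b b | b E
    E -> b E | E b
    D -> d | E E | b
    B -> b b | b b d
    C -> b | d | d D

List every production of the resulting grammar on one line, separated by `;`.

Generating nonterminals: {B, C, D, S}.
Reachable from S after that: {C, D, S}.
Removed useless symbols: {B, E} and every production mentioning them.

S -> d d | d d C | b b; D -> d | b; C -> b | d | d D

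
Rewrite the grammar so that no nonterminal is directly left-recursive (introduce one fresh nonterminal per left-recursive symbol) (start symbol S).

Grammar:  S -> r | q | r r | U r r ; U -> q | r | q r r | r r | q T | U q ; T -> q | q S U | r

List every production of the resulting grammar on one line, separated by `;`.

Left recursion appears on U.
For U: α = {q}, β = {q, r, q r r, r r, q T}. Rewrite as U → β U' and U' → α U' | ε.

S -> r | q | r r | U r r; U -> q U' | r U' | q r r U' | r r U' | q T U'; T -> q | q S U | r; U' -> q U' | epsilon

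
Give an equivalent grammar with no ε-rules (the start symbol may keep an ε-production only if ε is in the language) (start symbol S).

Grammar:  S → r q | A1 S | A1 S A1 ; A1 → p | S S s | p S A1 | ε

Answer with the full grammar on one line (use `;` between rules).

Nullable set = {A1}.
ε ∉ L(G), so no ε-production is kept.
Expand every rule over subsets of its nullable positions: S → A1 S A1 gives A1 S A1 | S A1. A1 → p S A1 gives p S A1 | p S.

S → r q | A1 S | A1 S A1 | S A1; A1 → p | S S s | p S A1 | p S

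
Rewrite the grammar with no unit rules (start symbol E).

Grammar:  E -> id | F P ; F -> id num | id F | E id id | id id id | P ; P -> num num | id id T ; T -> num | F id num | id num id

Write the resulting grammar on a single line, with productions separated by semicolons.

Unit pairs: F ⇒* {P}.
For each unit pair (A, B), copy every non-unit production of B to A, then drop all unit productions.

E -> id | F P; F -> id num | id F | E id id | id id id | num num | id id T; P -> num num | id id T; T -> num | F id num | id num id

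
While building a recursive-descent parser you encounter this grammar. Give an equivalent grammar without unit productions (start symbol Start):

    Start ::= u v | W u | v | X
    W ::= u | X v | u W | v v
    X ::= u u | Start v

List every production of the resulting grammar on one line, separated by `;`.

Start ::= u v | W u | v | u u | Start v; W ::= u | X v | u W | v v; X ::= u u | Start v

Unit pairs: Start ⇒* {X}.
For each unit pair (A, B), copy every non-unit production of B to A, then drop all unit productions.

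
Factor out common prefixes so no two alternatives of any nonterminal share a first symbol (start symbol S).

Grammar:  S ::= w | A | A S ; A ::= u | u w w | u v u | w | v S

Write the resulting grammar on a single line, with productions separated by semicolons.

S has alternatives sharing prefix 'A': factor to S → A S' with S' → ε | S.
A has alternatives sharing prefix 'u': factor to A → u A' with A' → ε | w w | v u.

S ::= w | A S'; A ::= w | v S | u A'; S' ::= ε | S; A' ::= ε | w w | v u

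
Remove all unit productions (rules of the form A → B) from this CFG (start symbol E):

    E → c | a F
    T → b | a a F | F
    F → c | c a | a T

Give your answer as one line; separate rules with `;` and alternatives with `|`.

Unit pairs: T ⇒* {F}.
For each unit pair (A, B), copy every non-unit production of B to A, then drop all unit productions.

E → c | a F; T → c | c a | a T | b | a a F; F → c | c a | a T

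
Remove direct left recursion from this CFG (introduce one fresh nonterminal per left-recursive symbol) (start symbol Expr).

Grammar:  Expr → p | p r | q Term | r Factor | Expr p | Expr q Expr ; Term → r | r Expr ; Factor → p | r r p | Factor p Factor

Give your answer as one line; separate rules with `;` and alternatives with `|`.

Left recursion appears on Expr, Factor.
For Expr: α = {p, q Expr}, β = {p, p r, q Term, r Factor}. Rewrite as Expr → β Expr1 and Expr1 → α Expr1 | ε.
For Factor: α = {p Factor}, β = {p, r r p}. Rewrite as Factor → β Factor1 and Factor1 → α Factor1 | ε.

Expr → p Expr1 | p r Expr1 | q Term Expr1 | r Factor Expr1; Term → r | r Expr; Factor → p Factor1 | r r p Factor1; Expr1 → p Expr1 | q Expr Expr1 | ε; Factor1 → p Factor Factor1 | ε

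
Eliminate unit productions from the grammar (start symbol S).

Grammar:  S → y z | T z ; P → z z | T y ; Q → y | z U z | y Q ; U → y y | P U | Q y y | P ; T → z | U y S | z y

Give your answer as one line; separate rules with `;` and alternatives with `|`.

S → y z | T z; P → z z | T y; Q → y | z U z | y Q; U → y y | P U | Q y y | z z | T y; T → z | U y S | z y

Unit pairs: U ⇒* {P}.
For each unit pair (A, B), copy every non-unit production of B to A, then drop all unit productions.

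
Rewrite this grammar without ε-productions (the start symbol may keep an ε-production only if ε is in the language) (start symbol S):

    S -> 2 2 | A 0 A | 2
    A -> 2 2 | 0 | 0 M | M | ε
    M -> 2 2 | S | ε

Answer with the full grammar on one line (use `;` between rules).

Nullable set = {A, M}.
ε ∉ L(G), so no ε-production is kept.
Add the nullable-subset variants: S → A 0 A gives A 0 A | A 0 | 0 A | 0.

S -> 2 2 | A 0 A | A 0 | 0 A | 0 | 2; A -> 2 2 | 0 | 0 M | M; M -> 2 2 | S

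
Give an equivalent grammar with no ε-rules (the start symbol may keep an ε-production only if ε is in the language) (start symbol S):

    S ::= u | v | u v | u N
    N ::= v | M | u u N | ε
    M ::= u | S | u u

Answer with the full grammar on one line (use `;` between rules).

Nullable nonterminals: {N}.
ε ∉ L(G), so no ε-production is kept.
For each production, add variants omitting each subset of nullable occurrences: N → u u N gives u u N | u u.

S ::= u | v | u v | u N; N ::= v | M | u u N | u u; M ::= u | S | u u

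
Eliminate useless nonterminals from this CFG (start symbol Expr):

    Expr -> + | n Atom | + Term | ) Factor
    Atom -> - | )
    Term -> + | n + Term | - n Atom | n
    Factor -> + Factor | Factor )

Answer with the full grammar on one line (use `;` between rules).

Expr -> + | n Atom | + Term; Atom -> - | ); Term -> + | n + Term | - n Atom | n

Generating nonterminals: {Atom, Expr, Term}.
Reachable from Expr after that: {Atom, Expr, Term}.
Removed useless symbols: {Factor} and every production mentioning them.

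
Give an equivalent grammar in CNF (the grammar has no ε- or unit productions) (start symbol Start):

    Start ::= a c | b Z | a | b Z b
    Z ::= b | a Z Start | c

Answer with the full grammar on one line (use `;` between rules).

Introduce a nonterminal for each terminal appearing in a rule of length ≥ 2: X1 → a, X2 → c, X3 → b.
Binarize each right-hand side of length ≥ 3 by chaining fresh nonterminals (Y1, Y2, …): affected rules were Start → X3 Z X3; Z → X1 Z Start.

Start ::= X1 X2 | X3 Z | a | X3 Y1; Z ::= b | X1 Y2 | c; X1 ::= a; X2 ::= c; X3 ::= b; Y1 ::= Z X3; Y2 ::= Z Start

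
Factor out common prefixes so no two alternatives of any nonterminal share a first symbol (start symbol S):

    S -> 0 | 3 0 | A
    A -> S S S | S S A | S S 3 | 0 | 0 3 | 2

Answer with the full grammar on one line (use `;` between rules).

S -> 0 | 3 0 | A; A -> 2 | S S A' | 0 A''; A' -> S | A | 3; A'' -> ε | 3

A has alternatives sharing prefix 'S S': factor to A → S S A' with A' → S | A | 3.
A has alternatives sharing prefix '0': factor to A → 0 A'' with A'' → ε | 3.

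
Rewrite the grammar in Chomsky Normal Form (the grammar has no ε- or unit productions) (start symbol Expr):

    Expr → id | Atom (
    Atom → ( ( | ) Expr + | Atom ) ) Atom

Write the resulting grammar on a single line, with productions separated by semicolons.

Introduce a nonterminal for each terminal appearing in a rule of length ≥ 2: X1 → (, X2 → ), X3 → +.
Binarize each right-hand side of length ≥ 3 by chaining fresh nonterminals (Y1, Y2, …): affected rules were Atom → X2 Expr X3; Atom → Atom X2 X2 Atom.

Expr → id | Atom X1; Atom → X1 X1 | X2 Y1 | Atom Y2; X1 → (; X2 → ); X3 → +; Y1 → Expr X3; Y2 → X2 Y3; Y3 → X2 Atom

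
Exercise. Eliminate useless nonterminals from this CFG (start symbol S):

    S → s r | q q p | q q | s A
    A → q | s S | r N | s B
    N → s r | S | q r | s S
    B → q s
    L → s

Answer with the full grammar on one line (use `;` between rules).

S → s r | q q p | q q | s A; A → q | s S | r N | s B; N → s r | S | q r | s S; B → q s

Generating nonterminals: {A, B, L, N, S}.
Reachable from S after that: {A, B, N, S}.
Removed useless symbols: {L} and every production mentioning them.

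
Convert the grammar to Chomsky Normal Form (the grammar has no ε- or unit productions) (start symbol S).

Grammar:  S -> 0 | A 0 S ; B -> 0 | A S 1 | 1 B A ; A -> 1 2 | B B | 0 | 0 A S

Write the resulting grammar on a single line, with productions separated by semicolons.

Introduce a nonterminal for each terminal appearing in a rule of length ≥ 2: X1 → 0, X2 → 1, X3 → 2.
Binarize each right-hand side of length ≥ 3 by chaining fresh nonterminals (Y1, Y2, …): affected rules were S → A X1 S; B → A S X2; B → X2 B A; A → X1 A S.

S -> 0 | A Y1; B -> 0 | A Y2 | X2 Y3; A -> X2 X3 | B B | 0 | X1 Y4; X1 -> 0; X2 -> 1; X3 -> 2; Y1 -> X1 S; Y2 -> S X2; Y3 -> B A; Y4 -> A S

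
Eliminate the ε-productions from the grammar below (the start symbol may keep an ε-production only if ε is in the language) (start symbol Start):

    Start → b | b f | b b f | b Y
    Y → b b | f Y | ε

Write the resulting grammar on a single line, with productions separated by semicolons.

Nullable set = {Y}.
ε ∉ L(G), so no ε-production is kept.
Add the nullable-subset variants: Y → f Y gives f Y | f.

Start → b | b f | b b f | b Y; Y → b b | f Y | f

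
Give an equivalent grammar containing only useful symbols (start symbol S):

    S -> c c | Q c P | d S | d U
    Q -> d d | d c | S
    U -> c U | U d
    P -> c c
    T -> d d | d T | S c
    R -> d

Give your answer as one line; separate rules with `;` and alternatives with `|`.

S -> c c | Q c P | d S; Q -> d d | d c | S; P -> c c

Generating nonterminals: {P, Q, R, S, T}.
Reachable from S after that: {P, Q, S}.
Removed useless symbols: {R, T, U} and every production mentioning them.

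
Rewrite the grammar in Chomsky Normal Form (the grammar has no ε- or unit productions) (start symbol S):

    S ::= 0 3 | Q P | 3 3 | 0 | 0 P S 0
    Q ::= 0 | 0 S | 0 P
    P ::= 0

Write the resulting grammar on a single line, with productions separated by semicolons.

Introduce a nonterminal for each terminal appearing in a rule of length ≥ 2: X1 → 0, X2 → 3.
Binarize each right-hand side of length ≥ 3 by chaining fresh nonterminals (Y1, Y2, …): affected rules were S → X1 P S X1.

S ::= X1 X2 | Q P | X2 X2 | 0 | X1 Y1; Q ::= 0 | X1 S | X1 P; P ::= 0; X1 ::= 0; X2 ::= 3; Y1 ::= P Y2; Y2 ::= S X1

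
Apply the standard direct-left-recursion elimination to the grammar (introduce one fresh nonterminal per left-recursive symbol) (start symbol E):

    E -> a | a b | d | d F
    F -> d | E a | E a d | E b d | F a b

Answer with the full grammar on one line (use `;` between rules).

Directly left-recursive nonterminal: F.
For F: α = {a b}, β = {d, E a, E a d, E b d}. Rewrite as F → β F' and F' → α F' | ε.

E -> a | a b | d | d F; F -> d F' | E a F' | E a d F' | E b d F'; F' -> a b F' | epsilon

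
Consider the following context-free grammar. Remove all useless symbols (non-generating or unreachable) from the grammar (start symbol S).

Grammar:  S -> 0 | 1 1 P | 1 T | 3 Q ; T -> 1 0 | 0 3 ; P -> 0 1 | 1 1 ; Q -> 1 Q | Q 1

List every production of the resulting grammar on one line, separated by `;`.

Generating nonterminals: {P, S, T}.
Reachable from S after that: {P, S, T}.
Removed useless symbols: {Q} and every production mentioning them.

S -> 0 | 1 1 P | 1 T; T -> 1 0 | 0 3; P -> 0 1 | 1 1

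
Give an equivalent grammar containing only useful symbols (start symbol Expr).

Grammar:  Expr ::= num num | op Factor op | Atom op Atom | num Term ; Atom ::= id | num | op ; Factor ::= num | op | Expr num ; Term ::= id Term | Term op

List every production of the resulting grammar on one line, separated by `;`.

Generating nonterminals: {Atom, Expr, Factor}.
Reachable from Expr after that: {Atom, Expr, Factor}.
Removed useless symbols: {Term} and every production mentioning them.

Expr ::= num num | op Factor op | Atom op Atom; Atom ::= id | num | op; Factor ::= num | op | Expr num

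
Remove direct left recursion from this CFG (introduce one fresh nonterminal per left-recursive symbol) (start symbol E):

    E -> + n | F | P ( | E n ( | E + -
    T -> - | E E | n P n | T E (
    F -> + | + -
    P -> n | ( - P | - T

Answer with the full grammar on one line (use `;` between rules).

Directly left-recursive nonterminals: E, T.
For E: α = {n (, + -}, β = {+ n, F, P (}. Rewrite as E → β E' and E' → α E' | ε.
For T: α = {E (}, β = {-, E E, n P n}. Rewrite as T → β T' and T' → α T' | ε.

E -> + n E' | F E' | P ( E'; T -> - T' | E E T' | n P n T'; F -> + | + -; P -> n | ( - P | - T; E' -> n ( E' | + - E' | ε; T' -> E ( T' | ε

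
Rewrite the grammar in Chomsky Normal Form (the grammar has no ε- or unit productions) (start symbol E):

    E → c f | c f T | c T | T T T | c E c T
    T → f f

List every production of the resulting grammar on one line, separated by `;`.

E → X1 X2 | X1 Y1 | X1 T | T Y2 | X1 Y3; T → X2 X2; X1 → c; X2 → f; Y1 → X2 T; Y2 → T T; Y3 → E Y4; Y4 → X1 T

Introduce a nonterminal for each terminal appearing in a rule of length ≥ 2: X1 → c, X2 → f.
Binarize each right-hand side of length ≥ 3 by chaining fresh nonterminals (Y1, Y2, …): affected rules were E → X1 X2 T; E → T T T; E → X1 E X1 T.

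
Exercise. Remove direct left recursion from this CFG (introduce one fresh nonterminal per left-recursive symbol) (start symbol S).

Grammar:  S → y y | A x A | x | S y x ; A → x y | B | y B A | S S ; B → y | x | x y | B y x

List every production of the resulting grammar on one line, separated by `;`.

S → y y S' | A x A S' | x S'; A → x y | B | y B A | S S; B → y B' | x B' | x y B'; S' → y x S' | eps; B' → y x B' | eps

Left recursion appears on S, B.
For S: α = {y x}, β = {y y, A x A, x}. Rewrite as S → β S' and S' → α S' | ε.
For B: α = {y x}, β = {y, x, x y}. Rewrite as B → β B' and B' → α B' | ε.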